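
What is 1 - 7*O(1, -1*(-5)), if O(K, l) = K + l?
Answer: -41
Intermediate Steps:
1 - 7*O(1, -1*(-5)) = 1 - 7*(1 - 1*(-5)) = 1 - 7*(1 + 5) = 1 - 7*6 = 1 - 42 = -41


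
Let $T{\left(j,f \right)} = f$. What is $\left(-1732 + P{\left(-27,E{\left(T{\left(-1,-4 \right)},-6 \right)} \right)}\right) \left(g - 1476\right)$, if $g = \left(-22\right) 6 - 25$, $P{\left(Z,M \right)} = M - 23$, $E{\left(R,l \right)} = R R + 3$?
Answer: $2834888$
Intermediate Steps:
$E{\left(R,l \right)} = 3 + R^{2}$ ($E{\left(R,l \right)} = R^{2} + 3 = 3 + R^{2}$)
$P{\left(Z,M \right)} = -23 + M$
$g = -157$ ($g = -132 - 25 = -157$)
$\left(-1732 + P{\left(-27,E{\left(T{\left(-1,-4 \right)},-6 \right)} \right)}\right) \left(g - 1476\right) = \left(-1732 - \left(20 - 16\right)\right) \left(-157 - 1476\right) = \left(-1732 + \left(-23 + \left(3 + 16\right)\right)\right) \left(-1633\right) = \left(-1732 + \left(-23 + 19\right)\right) \left(-1633\right) = \left(-1732 - 4\right) \left(-1633\right) = \left(-1736\right) \left(-1633\right) = 2834888$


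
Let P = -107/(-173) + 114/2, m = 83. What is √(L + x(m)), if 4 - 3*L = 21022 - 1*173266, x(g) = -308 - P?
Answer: 2*√3392851953/519 ≈ 224.46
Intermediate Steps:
P = 9968/173 (P = -107*(-1/173) + 114*(½) = 107/173 + 57 = 9968/173 ≈ 57.618)
x(g) = -63252/173 (x(g) = -308 - 1*9968/173 = -308 - 9968/173 = -63252/173)
L = 152248/3 (L = 4/3 - (21022 - 1*173266)/3 = 4/3 - (21022 - 173266)/3 = 4/3 - ⅓*(-152244) = 4/3 + 50748 = 152248/3 ≈ 50749.)
√(L + x(m)) = √(152248/3 - 63252/173) = √(26149148/519) = 2*√3392851953/519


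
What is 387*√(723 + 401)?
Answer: 774*√281 ≈ 12975.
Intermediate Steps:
387*√(723 + 401) = 387*√1124 = 387*(2*√281) = 774*√281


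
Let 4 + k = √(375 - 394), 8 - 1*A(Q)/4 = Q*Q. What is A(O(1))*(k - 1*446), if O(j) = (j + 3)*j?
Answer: 14400 - 32*I*√19 ≈ 14400.0 - 139.48*I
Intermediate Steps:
O(j) = j*(3 + j) (O(j) = (3 + j)*j = j*(3 + j))
A(Q) = 32 - 4*Q² (A(Q) = 32 - 4*Q*Q = 32 - 4*Q²)
k = -4 + I*√19 (k = -4 + √(375 - 394) = -4 + √(-19) = -4 + I*√19 ≈ -4.0 + 4.3589*I)
A(O(1))*(k - 1*446) = (32 - 4*(3 + 1)²)*((-4 + I*√19) - 1*446) = (32 - 4*(1*4)²)*((-4 + I*√19) - 446) = (32 - 4*4²)*(-450 + I*√19) = (32 - 4*16)*(-450 + I*√19) = (32 - 64)*(-450 + I*√19) = -32*(-450 + I*√19) = 14400 - 32*I*√19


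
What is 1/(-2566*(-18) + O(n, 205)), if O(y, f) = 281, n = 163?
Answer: 1/46469 ≈ 2.1520e-5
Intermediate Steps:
1/(-2566*(-18) + O(n, 205)) = 1/(-2566*(-18) + 281) = 1/(46188 + 281) = 1/46469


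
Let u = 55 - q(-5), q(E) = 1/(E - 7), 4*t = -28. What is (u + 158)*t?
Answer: -17899/12 ≈ -1491.6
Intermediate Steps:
t = -7 (t = (¼)*(-28) = -7)
q(E) = 1/(-7 + E)
u = 661/12 (u = 55 - 1/(-7 - 5) = 55 - 1/(-12) = 55 - 1*(-1/12) = 55 + 1/12 = 661/12 ≈ 55.083)
(u + 158)*t = (661/12 + 158)*(-7) = (2557/12)*(-7) = -17899/12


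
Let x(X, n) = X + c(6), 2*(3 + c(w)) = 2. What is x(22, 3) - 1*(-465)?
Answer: 485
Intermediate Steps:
c(w) = -2 (c(w) = -3 + (½)*2 = -3 + 1 = -2)
x(X, n) = -2 + X (x(X, n) = X - 2 = -2 + X)
x(22, 3) - 1*(-465) = (-2 + 22) - 1*(-465) = 20 + 465 = 485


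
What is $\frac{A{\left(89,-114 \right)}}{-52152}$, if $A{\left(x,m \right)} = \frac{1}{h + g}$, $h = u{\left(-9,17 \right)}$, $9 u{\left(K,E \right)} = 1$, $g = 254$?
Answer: $- \frac{3}{39757208} \approx -7.5458 \cdot 10^{-8}$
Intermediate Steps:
$u{\left(K,E \right)} = \frac{1}{9}$ ($u{\left(K,E \right)} = \frac{1}{9} \cdot 1 = \frac{1}{9}$)
$h = \frac{1}{9} \approx 0.11111$
$A{\left(x,m \right)} = \frac{9}{2287}$ ($A{\left(x,m \right)} = \frac{1}{\frac{1}{9} + 254} = \frac{1}{\frac{2287}{9}} = \frac{9}{2287}$)
$\frac{A{\left(89,-114 \right)}}{-52152} = \frac{9}{2287 \left(-52152\right)} = \frac{9}{2287} \left(- \frac{1}{52152}\right) = - \frac{3}{39757208}$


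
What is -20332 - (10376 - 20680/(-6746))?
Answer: -103588424/3373 ≈ -30711.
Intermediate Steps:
-20332 - (10376 - 20680/(-6746)) = -20332 - (10376 - 20680*(-1)/6746) = -20332 - (10376 - 1*(-10340/3373)) = -20332 - (10376 + 10340/3373) = -20332 - 1*35008588/3373 = -20332 - 35008588/3373 = -103588424/3373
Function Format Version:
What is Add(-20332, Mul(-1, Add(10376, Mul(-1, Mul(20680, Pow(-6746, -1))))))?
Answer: Rational(-103588424, 3373) ≈ -30711.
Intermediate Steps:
Add(-20332, Mul(-1, Add(10376, Mul(-1, Mul(20680, Pow(-6746, -1)))))) = Add(-20332, Mul(-1, Add(10376, Mul(-1, Mul(20680, Rational(-1, 6746)))))) = Add(-20332, Mul(-1, Add(10376, Mul(-1, Rational(-10340, 3373))))) = Add(-20332, Mul(-1, Add(10376, Rational(10340, 3373)))) = Add(-20332, Mul(-1, Rational(35008588, 3373))) = Add(-20332, Rational(-35008588, 3373)) = Rational(-103588424, 3373)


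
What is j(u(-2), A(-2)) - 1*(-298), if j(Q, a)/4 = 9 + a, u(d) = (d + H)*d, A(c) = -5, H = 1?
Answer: 314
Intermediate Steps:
u(d) = d*(1 + d) (u(d) = (d + 1)*d = (1 + d)*d = d*(1 + d))
j(Q, a) = 36 + 4*a (j(Q, a) = 4*(9 + a) = 36 + 4*a)
j(u(-2), A(-2)) - 1*(-298) = (36 + 4*(-5)) - 1*(-298) = (36 - 20) + 298 = 16 + 298 = 314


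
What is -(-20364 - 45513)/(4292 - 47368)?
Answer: -65877/43076 ≈ -1.5293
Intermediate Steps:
-(-20364 - 45513)/(4292 - 47368) = -(-65877)/(-43076) = -(-65877)*(-1)/43076 = -1*65877/43076 = -65877/43076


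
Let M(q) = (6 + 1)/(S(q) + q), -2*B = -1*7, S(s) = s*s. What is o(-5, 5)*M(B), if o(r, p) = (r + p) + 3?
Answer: 4/3 ≈ 1.3333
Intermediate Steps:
S(s) = s²
o(r, p) = 3 + p + r (o(r, p) = (p + r) + 3 = 3 + p + r)
B = 7/2 (B = -(-1)*7/2 = -½*(-7) = 7/2 ≈ 3.5000)
M(q) = 7/(q + q²) (M(q) = (6 + 1)/(q² + q) = 7/(q + q²))
o(-5, 5)*M(B) = (3 + 5 - 5)*(7/((7/2)*(1 + 7/2))) = 3*(7*(2/7)/(9/2)) = 3*(7*(2/7)*(2/9)) = 3*(4/9) = 4/3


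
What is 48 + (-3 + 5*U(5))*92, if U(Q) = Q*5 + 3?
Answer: 12652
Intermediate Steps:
U(Q) = 3 + 5*Q (U(Q) = 5*Q + 3 = 3 + 5*Q)
48 + (-3 + 5*U(5))*92 = 48 + (-3 + 5*(3 + 5*5))*92 = 48 + (-3 + 5*(3 + 25))*92 = 48 + (-3 + 5*28)*92 = 48 + (-3 + 140)*92 = 48 + 137*92 = 48 + 12604 = 12652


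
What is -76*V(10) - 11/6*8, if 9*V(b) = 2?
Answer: -284/9 ≈ -31.556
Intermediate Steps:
V(b) = 2/9 (V(b) = (1/9)*2 = 2/9)
-76*V(10) - 11/6*8 = -76*2/9 - 11/6*8 = -152/9 - 11*1/6*8 = -152/9 - 11/6*8 = -152/9 - 44/3 = -284/9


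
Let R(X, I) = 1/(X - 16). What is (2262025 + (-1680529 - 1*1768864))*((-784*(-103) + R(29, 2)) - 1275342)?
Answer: 1418417847784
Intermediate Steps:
R(X, I) = 1/(-16 + X)
(2262025 + (-1680529 - 1*1768864))*((-784*(-103) + R(29, 2)) - 1275342) = (2262025 + (-1680529 - 1*1768864))*((-784*(-103) + 1/(-16 + 29)) - 1275342) = (2262025 + (-1680529 - 1768864))*((80752 + 1/13) - 1275342) = (2262025 - 3449393)*((80752 + 1/13) - 1275342) = -1187368*(1049777/13 - 1275342) = -1187368*(-15529669/13) = 1418417847784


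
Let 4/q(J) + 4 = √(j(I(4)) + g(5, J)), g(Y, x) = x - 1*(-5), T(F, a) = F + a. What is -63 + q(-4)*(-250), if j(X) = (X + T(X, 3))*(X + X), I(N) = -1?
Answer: 2929/17 + 1000*I/17 ≈ 172.29 + 58.824*I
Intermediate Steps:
g(Y, x) = 5 + x (g(Y, x) = x + 5 = 5 + x)
j(X) = 2*X*(3 + 2*X) (j(X) = (X + (X + 3))*(X + X) = (X + (3 + X))*(2*X) = (3 + 2*X)*(2*X) = 2*X*(3 + 2*X))
q(J) = 4/(-4 + √(3 + J)) (q(J) = 4/(-4 + √(2*(-1)*(3 + 2*(-1)) + (5 + J))) = 4/(-4 + √(2*(-1)*(3 - 2) + (5 + J))) = 4/(-4 + √(2*(-1)*1 + (5 + J))) = 4/(-4 + √(-2 + (5 + J))) = 4/(-4 + √(3 + J)))
-63 + q(-4)*(-250) = -63 + (4/(-4 + √(3 - 4)))*(-250) = -63 + (4/(-4 + √(-1)))*(-250) = -63 + (4/(-4 + I))*(-250) = -63 + (4*((-4 - I)/17))*(-250) = -63 + (4*(-4 - I)/17)*(-250) = -63 - 1000*(-4 - I)/17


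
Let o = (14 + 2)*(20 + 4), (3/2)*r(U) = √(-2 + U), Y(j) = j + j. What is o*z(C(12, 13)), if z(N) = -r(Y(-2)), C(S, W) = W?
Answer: -256*I*√6 ≈ -627.07*I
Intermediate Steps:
Y(j) = 2*j
r(U) = 2*√(-2 + U)/3
o = 384 (o = 16*24 = 384)
z(N) = -2*I*√6/3 (z(N) = -2*√(-2 + 2*(-2))/3 = -2*√(-2 - 4)/3 = -2*√(-6)/3 = -2*I*√6/3)
o*z(C(12, 13)) = 384*(-2*I*√6/3) = -256*I*√6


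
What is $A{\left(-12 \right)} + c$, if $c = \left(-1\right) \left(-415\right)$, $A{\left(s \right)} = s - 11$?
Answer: $392$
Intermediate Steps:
$A{\left(s \right)} = -11 + s$
$c = 415$
$A{\left(-12 \right)} + c = \left(-11 - 12\right) + 415 = -23 + 415 = 392$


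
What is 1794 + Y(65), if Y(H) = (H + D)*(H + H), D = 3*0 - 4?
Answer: 9724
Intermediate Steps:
D = -4 (D = 0 - 4 = -4)
Y(H) = 2*H*(-4 + H) (Y(H) = (H - 4)*(H + H) = (-4 + H)*(2*H) = 2*H*(-4 + H))
1794 + Y(65) = 1794 + 2*65*(-4 + 65) = 1794 + 2*65*61 = 1794 + 7930 = 9724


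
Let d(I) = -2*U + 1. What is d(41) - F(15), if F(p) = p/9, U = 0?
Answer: -⅔ ≈ -0.66667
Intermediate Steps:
d(I) = 1 (d(I) = -2*0 + 1 = 0 + 1 = 1)
F(p) = p/9 (F(p) = p*(⅑) = p/9)
d(41) - F(15) = 1 - 15/9 = 1 - 1*5/3 = 1 - 5/3 = -⅔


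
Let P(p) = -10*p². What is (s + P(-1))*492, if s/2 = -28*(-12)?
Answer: 325704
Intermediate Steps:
s = 672 (s = 2*(-28*(-12)) = 2*336 = 672)
(s + P(-1))*492 = (672 - 10*(-1)²)*492 = (672 - 10*1)*492 = (672 - 10)*492 = 662*492 = 325704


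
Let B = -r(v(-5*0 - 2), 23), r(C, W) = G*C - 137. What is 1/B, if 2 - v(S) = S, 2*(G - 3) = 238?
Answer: -1/351 ≈ -0.0028490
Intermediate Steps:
G = 122 (G = 3 + (½)*238 = 3 + 119 = 122)
v(S) = 2 - S
r(C, W) = -137 + 122*C (r(C, W) = 122*C - 137 = -137 + 122*C)
B = -351 (B = -(-137 + 122*(2 - (-5*0 - 2))) = -(-137 + 122*(2 - (0 - 2))) = -(-137 + 122*(2 - 1*(-2))) = -(-137 + 122*(2 + 2)) = -(-137 + 122*4) = -(-137 + 488) = -1*351 = -351)
1/B = 1/(-351) = -1/351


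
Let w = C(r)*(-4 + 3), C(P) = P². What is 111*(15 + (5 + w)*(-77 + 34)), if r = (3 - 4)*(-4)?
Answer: 54168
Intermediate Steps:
r = 4 (r = -1*(-4) = 4)
w = -16 (w = 4²*(-4 + 3) = 16*(-1) = -16)
111*(15 + (5 + w)*(-77 + 34)) = 111*(15 + (5 - 16)*(-77 + 34)) = 111*(15 - 11*(-43)) = 111*(15 + 473) = 111*488 = 54168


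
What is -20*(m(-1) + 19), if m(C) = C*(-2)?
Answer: -420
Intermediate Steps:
m(C) = -2*C
-20*(m(-1) + 19) = -20*(-2*(-1) + 19) = -20*(2 + 19) = -20*21 = -420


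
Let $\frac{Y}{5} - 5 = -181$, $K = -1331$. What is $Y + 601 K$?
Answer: $-800811$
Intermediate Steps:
$Y = -880$ ($Y = 25 + 5 \left(-181\right) = 25 - 905 = -880$)
$Y + 601 K = -880 + 601 \left(-1331\right) = -880 - 799931 = -800811$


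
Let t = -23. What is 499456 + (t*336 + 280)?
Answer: 492008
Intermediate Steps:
499456 + (t*336 + 280) = 499456 + (-23*336 + 280) = 499456 + (-7728 + 280) = 499456 - 7448 = 492008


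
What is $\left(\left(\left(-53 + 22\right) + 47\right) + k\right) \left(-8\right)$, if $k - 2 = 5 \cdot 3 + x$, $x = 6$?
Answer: $-312$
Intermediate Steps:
$k = 23$ ($k = 2 + \left(5 \cdot 3 + 6\right) = 2 + \left(15 + 6\right) = 2 + 21 = 23$)
$\left(\left(\left(-53 + 22\right) + 47\right) + k\right) \left(-8\right) = \left(\left(\left(-53 + 22\right) + 47\right) + 23\right) \left(-8\right) = \left(\left(-31 + 47\right) + 23\right) \left(-8\right) = \left(16 + 23\right) \left(-8\right) = 39 \left(-8\right) = -312$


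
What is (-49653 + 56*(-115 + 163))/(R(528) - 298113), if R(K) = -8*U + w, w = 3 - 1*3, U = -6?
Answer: 101/641 ≈ 0.15757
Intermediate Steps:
w = 0 (w = 3 - 3 = 0)
R(K) = 48 (R(K) = -8*(-6) + 0 = 48 + 0 = 48)
(-49653 + 56*(-115 + 163))/(R(528) - 298113) = (-49653 + 56*(-115 + 163))/(48 - 298113) = (-49653 + 56*48)/(-298065) = (-49653 + 2688)*(-1/298065) = -46965*(-1/298065) = 101/641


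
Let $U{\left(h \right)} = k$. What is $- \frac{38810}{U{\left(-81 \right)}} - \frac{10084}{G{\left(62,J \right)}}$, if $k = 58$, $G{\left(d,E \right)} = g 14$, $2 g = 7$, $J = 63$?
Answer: $- \frac{1243281}{1421} \approx -874.93$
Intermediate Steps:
$g = \frac{7}{2}$ ($g = \frac{1}{2} \cdot 7 = \frac{7}{2} \approx 3.5$)
$G{\left(d,E \right)} = 49$ ($G{\left(d,E \right)} = \frac{7}{2} \cdot 14 = 49$)
$U{\left(h \right)} = 58$
$- \frac{38810}{U{\left(-81 \right)}} - \frac{10084}{G{\left(62,J \right)}} = - \frac{38810}{58} - \frac{10084}{49} = \left(-38810\right) \frac{1}{58} - \frac{10084}{49} = - \frac{19405}{29} - \frac{10084}{49} = - \frac{1243281}{1421}$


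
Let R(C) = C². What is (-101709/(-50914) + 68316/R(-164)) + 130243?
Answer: 22294844572685/171172868 ≈ 1.3025e+5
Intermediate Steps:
(-101709/(-50914) + 68316/R(-164)) + 130243 = (-101709/(-50914) + 68316/((-164)²)) + 130243 = (-101709*(-1/50914) + 68316/26896) + 130243 = (101709/50914 + 68316*(1/26896)) + 130243 = (101709/50914 + 17079/6724) + 130243 = 776725761/171172868 + 130243 = 22294844572685/171172868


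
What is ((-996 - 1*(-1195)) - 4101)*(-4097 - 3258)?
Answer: 28699210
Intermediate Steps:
((-996 - 1*(-1195)) - 4101)*(-4097 - 3258) = ((-996 + 1195) - 4101)*(-7355) = (199 - 4101)*(-7355) = -3902*(-7355) = 28699210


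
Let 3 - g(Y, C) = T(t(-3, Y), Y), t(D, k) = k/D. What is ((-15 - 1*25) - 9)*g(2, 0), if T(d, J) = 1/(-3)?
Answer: -490/3 ≈ -163.33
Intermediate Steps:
T(d, J) = -1/3
g(Y, C) = 10/3 (g(Y, C) = 3 - 1*(-1/3) = 3 + 1/3 = 10/3)
((-15 - 1*25) - 9)*g(2, 0) = ((-15 - 1*25) - 9)*(10/3) = ((-15 - 25) - 9)*(10/3) = (-40 - 9)*(10/3) = -49*10/3 = -490/3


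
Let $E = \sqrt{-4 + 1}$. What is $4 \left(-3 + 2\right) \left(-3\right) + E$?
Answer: $12 + i \sqrt{3} \approx 12.0 + 1.732 i$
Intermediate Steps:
$E = i \sqrt{3}$ ($E = \sqrt{-3} = i \sqrt{3} \approx 1.732 i$)
$4 \left(-3 + 2\right) \left(-3\right) + E = 4 \left(-3 + 2\right) \left(-3\right) + i \sqrt{3} = 4 \left(-1\right) \left(-3\right) + i \sqrt{3} = \left(-4\right) \left(-3\right) + i \sqrt{3} = 12 + i \sqrt{3}$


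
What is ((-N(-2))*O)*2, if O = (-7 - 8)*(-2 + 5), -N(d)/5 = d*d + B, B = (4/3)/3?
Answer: -2000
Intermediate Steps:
B = 4/9 (B = (4*(⅓))*(⅓) = (4/3)*(⅓) = 4/9 ≈ 0.44444)
N(d) = -20/9 - 5*d² (N(d) = -5*(d*d + 4/9) = -5*(d² + 4/9) = -5*(4/9 + d²) = -20/9 - 5*d²)
O = -45 (O = -15*3 = -45)
((-N(-2))*O)*2 = (-(-20/9 - 5*(-2)²)*(-45))*2 = (-(-20/9 - 5*4)*(-45))*2 = (-(-20/9 - 20)*(-45))*2 = (-1*(-200/9)*(-45))*2 = ((200/9)*(-45))*2 = -1000*2 = -2000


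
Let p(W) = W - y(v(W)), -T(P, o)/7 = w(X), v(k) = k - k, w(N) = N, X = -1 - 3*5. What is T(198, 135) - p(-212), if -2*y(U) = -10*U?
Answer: 324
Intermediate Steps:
X = -16 (X = -1 - 15 = -16)
v(k) = 0
T(P, o) = 112 (T(P, o) = -7*(-16) = 112)
y(U) = 5*U (y(U) = -(-5)*U = 5*U)
p(W) = W (p(W) = W - 5*0 = W - 1*0 = W + 0 = W)
T(198, 135) - p(-212) = 112 - 1*(-212) = 112 + 212 = 324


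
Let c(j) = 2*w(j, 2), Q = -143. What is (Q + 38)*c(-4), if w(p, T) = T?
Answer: -420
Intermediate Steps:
c(j) = 4 (c(j) = 2*2 = 4)
(Q + 38)*c(-4) = (-143 + 38)*4 = -105*4 = -420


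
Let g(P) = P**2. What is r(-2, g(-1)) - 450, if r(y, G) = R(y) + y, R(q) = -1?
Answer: -453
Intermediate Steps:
r(y, G) = -1 + y
r(-2, g(-1)) - 450 = (-1 - 2) - 450 = -3 - 450 = -453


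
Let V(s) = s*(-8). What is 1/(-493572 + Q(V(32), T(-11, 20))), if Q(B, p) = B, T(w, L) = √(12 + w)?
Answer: -1/493828 ≈ -2.0250e-6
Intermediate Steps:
V(s) = -8*s
1/(-493572 + Q(V(32), T(-11, 20))) = 1/(-493572 - 8*32) = 1/(-493572 - 256) = 1/(-493828) = -1/493828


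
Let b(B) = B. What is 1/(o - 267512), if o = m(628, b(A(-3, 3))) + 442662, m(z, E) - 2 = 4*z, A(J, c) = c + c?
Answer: 1/177664 ≈ 5.6286e-6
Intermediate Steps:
A(J, c) = 2*c
m(z, E) = 2 + 4*z
o = 445176 (o = (2 + 4*628) + 442662 = (2 + 2512) + 442662 = 2514 + 442662 = 445176)
1/(o - 267512) = 1/(445176 - 267512) = 1/177664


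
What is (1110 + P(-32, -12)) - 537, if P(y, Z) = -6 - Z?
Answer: 579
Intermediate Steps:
(1110 + P(-32, -12)) - 537 = (1110 + (-6 - 1*(-12))) - 537 = (1110 + (-6 + 12)) - 537 = (1110 + 6) - 537 = 1116 - 537 = 579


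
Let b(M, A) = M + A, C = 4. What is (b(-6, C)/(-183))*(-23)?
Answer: -46/183 ≈ -0.25137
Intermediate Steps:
b(M, A) = A + M
(b(-6, C)/(-183))*(-23) = ((4 - 6)/(-183))*(-23) = -2*(-1/183)*(-23) = (2/183)*(-23) = -46/183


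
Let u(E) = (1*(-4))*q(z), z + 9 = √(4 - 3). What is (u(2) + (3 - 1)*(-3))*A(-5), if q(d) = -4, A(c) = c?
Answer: -50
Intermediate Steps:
z = -8 (z = -9 + √(4 - 3) = -9 + √1 = -9 + 1 = -8)
u(E) = 16 (u(E) = (1*(-4))*(-4) = -4*(-4) = 16)
(u(2) + (3 - 1)*(-3))*A(-5) = (16 + (3 - 1)*(-3))*(-5) = (16 + 2*(-3))*(-5) = (16 - 6)*(-5) = 10*(-5) = -50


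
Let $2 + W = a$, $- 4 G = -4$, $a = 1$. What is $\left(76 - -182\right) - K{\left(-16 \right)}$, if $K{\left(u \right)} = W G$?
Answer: $259$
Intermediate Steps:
$G = 1$ ($G = \left(- \frac{1}{4}\right) \left(-4\right) = 1$)
$W = -1$ ($W = -2 + 1 = -1$)
$K{\left(u \right)} = -1$ ($K{\left(u \right)} = \left(-1\right) 1 = -1$)
$\left(76 - -182\right) - K{\left(-16 \right)} = \left(76 - -182\right) - -1 = \left(76 + 182\right) + 1 = 258 + 1 = 259$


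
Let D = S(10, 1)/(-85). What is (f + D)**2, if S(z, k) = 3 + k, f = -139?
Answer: 139688761/7225 ≈ 19334.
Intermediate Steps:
D = -4/85 (D = (3 + 1)/(-85) = 4*(-1/85) = -4/85 ≈ -0.047059)
(f + D)**2 = (-139 - 4/85)**2 = (-11819/85)**2 = 139688761/7225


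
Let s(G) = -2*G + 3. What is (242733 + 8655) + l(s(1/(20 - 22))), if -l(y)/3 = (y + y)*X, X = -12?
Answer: 251676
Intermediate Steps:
s(G) = 3 - 2*G
l(y) = 72*y (l(y) = -3*(y + y)*(-12) = -3*2*y*(-12) = -(-72)*y = 72*y)
(242733 + 8655) + l(s(1/(20 - 22))) = (242733 + 8655) + 72*(3 - 2/(20 - 22)) = 251388 + 72*(3 - 2/(-2)) = 251388 + 72*(3 - 2*(-½)) = 251388 + 72*(3 + 1) = 251388 + 72*4 = 251388 + 288 = 251676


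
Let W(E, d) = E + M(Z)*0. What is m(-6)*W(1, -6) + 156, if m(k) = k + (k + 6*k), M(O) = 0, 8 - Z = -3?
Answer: 108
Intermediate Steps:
Z = 11 (Z = 8 - 1*(-3) = 8 + 3 = 11)
m(k) = 8*k (m(k) = k + 7*k = 8*k)
W(E, d) = E (W(E, d) = E + 0*0 = E + 0 = E)
m(-6)*W(1, -6) + 156 = (8*(-6))*1 + 156 = -48*1 + 156 = -48 + 156 = 108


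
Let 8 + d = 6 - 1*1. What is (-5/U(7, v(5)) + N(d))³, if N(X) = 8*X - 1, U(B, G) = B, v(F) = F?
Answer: -5832000/343 ≈ -17003.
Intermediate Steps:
d = -3 (d = -8 + (6 - 1*1) = -8 + (6 - 1) = -8 + 5 = -3)
N(X) = -1 + 8*X
(-5/U(7, v(5)) + N(d))³ = (-5/7 + (-1 + 8*(-3)))³ = (-5*⅐ + (-1 - 24))³ = (-5/7 - 25)³ = (-180/7)³ = -5832000/343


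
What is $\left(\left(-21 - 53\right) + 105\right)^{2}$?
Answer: $961$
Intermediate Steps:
$\left(\left(-21 - 53\right) + 105\right)^{2} = \left(-74 + 105\right)^{2} = 31^{2} = 961$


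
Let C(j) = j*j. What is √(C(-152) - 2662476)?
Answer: 2*I*√659843 ≈ 1624.6*I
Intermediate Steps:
C(j) = j²
√(C(-152) - 2662476) = √((-152)² - 2662476) = √(23104 - 2662476) = √(-2639372) = 2*I*√659843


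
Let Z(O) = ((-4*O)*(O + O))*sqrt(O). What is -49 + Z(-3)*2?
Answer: -49 - 144*I*sqrt(3) ≈ -49.0 - 249.42*I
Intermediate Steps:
Z(O) = -8*O**(5/2) (Z(O) = ((-4*O)*(2*O))*sqrt(O) = (-8*O**2)*sqrt(O) = -8*O**(5/2))
-49 + Z(-3)*2 = -49 - 72*I*sqrt(3)*2 = -49 - 144*I*sqrt(3)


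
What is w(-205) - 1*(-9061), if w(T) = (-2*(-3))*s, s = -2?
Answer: 9049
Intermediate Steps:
w(T) = -12 (w(T) = -2*(-3)*(-2) = 6*(-2) = -12)
w(-205) - 1*(-9061) = -12 - 1*(-9061) = -12 + 9061 = 9049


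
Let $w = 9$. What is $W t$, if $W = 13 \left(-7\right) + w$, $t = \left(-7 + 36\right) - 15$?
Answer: $-1148$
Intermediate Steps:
$t = 14$ ($t = 29 - 15 = 14$)
$W = -82$ ($W = 13 \left(-7\right) + 9 = -91 + 9 = -82$)
$W t = \left(-82\right) 14 = -1148$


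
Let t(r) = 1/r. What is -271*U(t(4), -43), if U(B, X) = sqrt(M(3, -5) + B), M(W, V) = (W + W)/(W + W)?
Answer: -271*sqrt(5)/2 ≈ -302.99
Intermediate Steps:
M(W, V) = 1 (M(W, V) = (2*W)/((2*W)) = (2*W)*(1/(2*W)) = 1)
U(B, X) = sqrt(1 + B)
-271*U(t(4), -43) = -271*sqrt(1 + 1/4) = -271*sqrt(5)/2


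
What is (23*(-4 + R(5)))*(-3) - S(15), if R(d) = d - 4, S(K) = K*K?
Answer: -18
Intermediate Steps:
S(K) = K²
R(d) = -4 + d
(23*(-4 + R(5)))*(-3) - S(15) = (23*(-4 + (-4 + 5)))*(-3) - 1*15² = (23*(-4 + 1))*(-3) - 1*225 = (23*(-3))*(-3) - 225 = -69*(-3) - 225 = 207 - 225 = -18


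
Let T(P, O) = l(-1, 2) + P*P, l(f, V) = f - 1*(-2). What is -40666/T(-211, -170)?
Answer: -20333/22261 ≈ -0.91339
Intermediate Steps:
l(f, V) = 2 + f (l(f, V) = f + 2 = 2 + f)
T(P, O) = 1 + P² (T(P, O) = (2 - 1) + P*P = 1 + P²)
-40666/T(-211, -170) = -40666/(1 + (-211)²) = -40666/(1 + 44521) = -40666/44522 = -40666*1/44522 = -20333/22261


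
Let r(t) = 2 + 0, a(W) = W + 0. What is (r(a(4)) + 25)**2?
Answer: 729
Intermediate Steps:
a(W) = W
r(t) = 2
(r(a(4)) + 25)**2 = (2 + 25)**2 = 27**2 = 729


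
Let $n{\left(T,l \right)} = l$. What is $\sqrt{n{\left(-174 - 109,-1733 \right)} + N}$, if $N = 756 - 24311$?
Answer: $2 i \sqrt{6322} \approx 159.02 i$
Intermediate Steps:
$N = -23555$ ($N = 756 - 24311 = -23555$)
$\sqrt{n{\left(-174 - 109,-1733 \right)} + N} = \sqrt{-1733 - 23555} = \sqrt{-25288} = 2 i \sqrt{6322}$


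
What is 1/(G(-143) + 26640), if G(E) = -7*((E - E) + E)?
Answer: 1/27641 ≈ 3.6178e-5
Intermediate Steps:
G(E) = -7*E (G(E) = -7*(0 + E) = -7*E)
1/(G(-143) + 26640) = 1/(-7*(-143) + 26640) = 1/(1001 + 26640) = 1/27641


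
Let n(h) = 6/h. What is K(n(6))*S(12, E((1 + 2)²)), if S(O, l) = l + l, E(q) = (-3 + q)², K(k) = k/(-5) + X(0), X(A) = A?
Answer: -72/5 ≈ -14.400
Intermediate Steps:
K(k) = -k/5 (K(k) = k/(-5) + 0 = k*(-⅕) + 0 = -k/5 + 0 = -k/5)
S(O, l) = 2*l
K(n(6))*S(12, E((1 + 2)²)) = (-6/(5*6))*(2*(-3 + (1 + 2)²)²) = (-6/(5*6))*(2*(-3 + 3²)²) = (-⅕*1)*(2*(-3 + 9)²) = -2*6²/5 = -2*36/5 = -⅕*72 = -72/5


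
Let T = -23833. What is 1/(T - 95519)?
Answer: -1/119352 ≈ -8.3786e-6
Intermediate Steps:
1/(T - 95519) = 1/(-23833 - 95519) = 1/(-119352) = -1/119352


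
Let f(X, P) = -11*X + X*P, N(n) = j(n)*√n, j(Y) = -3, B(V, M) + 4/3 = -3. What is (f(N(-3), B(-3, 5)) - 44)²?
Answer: -4412 - 4048*I*√3 ≈ -4412.0 - 7011.3*I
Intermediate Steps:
B(V, M) = -13/3 (B(V, M) = -4/3 - 3 = -13/3)
N(n) = -3*√n
f(X, P) = -11*X + P*X
(f(N(-3), B(-3, 5)) - 44)² = ((-3*I*√3)*(-11 - 13/3) - 44)² = (-3*I*√3*(-46/3) - 44)² = (46*I*√3 - 44)² = (-44 + 46*I*√3)²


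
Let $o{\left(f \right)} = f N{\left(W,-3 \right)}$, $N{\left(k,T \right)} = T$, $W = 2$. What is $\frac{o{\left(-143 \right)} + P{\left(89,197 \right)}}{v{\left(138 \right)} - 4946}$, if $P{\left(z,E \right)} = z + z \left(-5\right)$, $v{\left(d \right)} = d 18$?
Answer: $- \frac{73}{2462} \approx -0.029651$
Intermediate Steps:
$v{\left(d \right)} = 18 d$
$P{\left(z,E \right)} = - 4 z$ ($P{\left(z,E \right)} = z - 5 z = - 4 z$)
$o{\left(f \right)} = - 3 f$ ($o{\left(f \right)} = f \left(-3\right) = - 3 f$)
$\frac{o{\left(-143 \right)} + P{\left(89,197 \right)}}{v{\left(138 \right)} - 4946} = \frac{\left(-3\right) \left(-143\right) - 356}{18 \cdot 138 - 4946} = \frac{429 - 356}{2484 - 4946} = \frac{73}{-2462} = 73 \left(- \frac{1}{2462}\right) = - \frac{73}{2462}$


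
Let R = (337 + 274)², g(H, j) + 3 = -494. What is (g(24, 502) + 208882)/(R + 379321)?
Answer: 208385/752642 ≈ 0.27687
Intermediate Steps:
g(H, j) = -497 (g(H, j) = -3 - 494 = -497)
R = 373321 (R = 611² = 373321)
(g(24, 502) + 208882)/(R + 379321) = (-497 + 208882)/(373321 + 379321) = 208385/752642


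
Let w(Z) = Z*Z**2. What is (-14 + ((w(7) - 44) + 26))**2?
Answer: 96721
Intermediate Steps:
w(Z) = Z**3
(-14 + ((w(7) - 44) + 26))**2 = (-14 + ((7**3 - 44) + 26))**2 = (-14 + ((343 - 44) + 26))**2 = (-14 + (299 + 26))**2 = (-14 + 325)**2 = 311**2 = 96721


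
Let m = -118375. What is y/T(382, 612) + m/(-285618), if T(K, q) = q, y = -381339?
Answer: -6046935389/9711012 ≈ -622.69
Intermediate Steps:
y/T(382, 612) + m/(-285618) = -381339/612 - 118375/(-285618) = -381339*1/612 - 118375*(-1/285618) = -42371/68 + 118375/285618 = -6046935389/9711012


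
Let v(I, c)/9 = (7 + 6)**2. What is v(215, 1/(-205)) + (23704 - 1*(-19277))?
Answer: 44502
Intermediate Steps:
v(I, c) = 1521 (v(I, c) = 9*(7 + 6)**2 = 9*13**2 = 9*169 = 1521)
v(215, 1/(-205)) + (23704 - 1*(-19277)) = 1521 + (23704 - 1*(-19277)) = 1521 + (23704 + 19277) = 1521 + 42981 = 44502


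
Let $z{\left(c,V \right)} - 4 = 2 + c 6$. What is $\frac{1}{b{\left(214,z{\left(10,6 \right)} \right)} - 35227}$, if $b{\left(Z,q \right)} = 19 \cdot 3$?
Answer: $- \frac{1}{35170} \approx -2.8433 \cdot 10^{-5}$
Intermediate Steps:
$z{\left(c,V \right)} = 6 + 6 c$ ($z{\left(c,V \right)} = 4 + \left(2 + c 6\right) = 4 + \left(2 + 6 c\right) = 6 + 6 c$)
$b{\left(Z,q \right)} = 57$
$\frac{1}{b{\left(214,z{\left(10,6 \right)} \right)} - 35227} = \frac{1}{57 - 35227} = \frac{1}{-35170} = - \frac{1}{35170}$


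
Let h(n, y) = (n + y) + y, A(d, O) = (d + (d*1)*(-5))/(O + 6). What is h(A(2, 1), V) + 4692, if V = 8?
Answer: 32948/7 ≈ 4706.9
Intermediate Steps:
A(d, O) = -4*d/(6 + O) (A(d, O) = (d + d*(-5))/(6 + O) = (d - 5*d)/(6 + O) = (-4*d)/(6 + O) = -4*d/(6 + O))
h(n, y) = n + 2*y
h(A(2, 1), V) + 4692 = (-4*2/(6 + 1) + 2*8) + 4692 = (-4*2/7 + 16) + 4692 = (-4*2*⅐ + 16) + 4692 = (-8/7 + 16) + 4692 = 104/7 + 4692 = 32948/7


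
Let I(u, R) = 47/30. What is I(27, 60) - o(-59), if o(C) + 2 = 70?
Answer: -1993/30 ≈ -66.433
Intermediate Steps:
o(C) = 68 (o(C) = -2 + 70 = 68)
I(u, R) = 47/30 (I(u, R) = 47*(1/30) = 47/30)
I(27, 60) - o(-59) = 47/30 - 1*68 = 47/30 - 68 = -1993/30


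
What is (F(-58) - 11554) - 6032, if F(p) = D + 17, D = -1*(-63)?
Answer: -17506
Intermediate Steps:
D = 63
F(p) = 80 (F(p) = 63 + 17 = 80)
(F(-58) - 11554) - 6032 = (80 - 11554) - 6032 = -11474 - 6032 = -17506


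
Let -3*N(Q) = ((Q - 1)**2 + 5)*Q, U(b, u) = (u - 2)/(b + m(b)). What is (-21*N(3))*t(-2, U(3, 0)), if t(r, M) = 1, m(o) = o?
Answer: 189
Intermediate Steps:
U(b, u) = (-2 + u)/(2*b) (U(b, u) = (u - 2)/(b + b) = (-2 + u)/((2*b)) = (-2 + u)*(1/(2*b)) = (-2 + u)/(2*b))
N(Q) = -Q*(5 + (-1 + Q)**2)/3 (N(Q) = -((Q - 1)**2 + 5)*Q/3 = -((-1 + Q)**2 + 5)*Q/3 = -(5 + (-1 + Q)**2)*Q/3 = -Q*(5 + (-1 + Q)**2)/3)
(-21*N(3))*t(-2, U(3, 0)) = -(-7)*3*(5 + (-1 + 3)**2)*1 = -(-7)*3*(5 + 2**2)*1 = -(-7)*3*(5 + 4)*1 = -(-7)*3*9*1 = -21*(-9)*1 = 189*1 = 189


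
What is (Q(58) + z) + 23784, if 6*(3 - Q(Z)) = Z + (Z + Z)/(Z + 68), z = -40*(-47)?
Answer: 4849207/189 ≈ 25657.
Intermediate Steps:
z = 1880
Q(Z) = 3 - Z/6 - Z/(3*(68 + Z)) (Q(Z) = 3 - (Z + (Z + Z)/(Z + 68))/6 = 3 - (Z + (2*Z)/(68 + Z))/6 = 3 - (Z + 2*Z/(68 + Z))/6 = 3 + (-Z/6 - Z/(3*(68 + Z))) = 3 - Z/6 - Z/(3*(68 + Z)))
(Q(58) + z) + 23784 = ((1224 - 1*58² - 52*58)/(6*(68 + 58)) + 1880) + 23784 = ((⅙)*(1224 - 1*3364 - 3016)/126 + 1880) + 23784 = ((⅙)*(1/126)*(1224 - 3364 - 3016) + 1880) + 23784 = ((⅙)*(1/126)*(-5156) + 1880) + 23784 = (-1289/189 + 1880) + 23784 = 354031/189 + 23784 = 4849207/189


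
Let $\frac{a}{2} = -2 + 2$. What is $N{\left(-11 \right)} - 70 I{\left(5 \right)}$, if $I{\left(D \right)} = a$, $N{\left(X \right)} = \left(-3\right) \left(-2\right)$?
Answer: $6$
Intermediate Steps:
$N{\left(X \right)} = 6$
$a = 0$ ($a = 2 \left(-2 + 2\right) = 2 \cdot 0 = 0$)
$I{\left(D \right)} = 0$
$N{\left(-11 \right)} - 70 I{\left(5 \right)} = 6 - 0 = 6 + 0 = 6$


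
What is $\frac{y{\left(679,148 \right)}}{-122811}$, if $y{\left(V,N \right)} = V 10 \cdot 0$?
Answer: $0$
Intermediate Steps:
$y{\left(V,N \right)} = 0$ ($y{\left(V,N \right)} = 10 V 0 = 0$)
$\frac{y{\left(679,148 \right)}}{-122811} = \frac{0}{-122811} = 0 \left(- \frac{1}{122811}\right) = 0$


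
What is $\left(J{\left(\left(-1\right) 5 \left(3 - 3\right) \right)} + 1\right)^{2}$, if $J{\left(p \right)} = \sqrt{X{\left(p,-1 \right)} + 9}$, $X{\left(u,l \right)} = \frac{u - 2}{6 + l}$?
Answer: $\frac{\left(5 + \sqrt{215}\right)^{2}}{25} \approx 15.465$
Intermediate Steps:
$X{\left(u,l \right)} = \frac{-2 + u}{6 + l}$
$J{\left(p \right)} = \sqrt{\frac{43}{5} + \frac{p}{5}}$ ($J{\left(p \right)} = \sqrt{\frac{-2 + p}{6 - 1} + 9} = \sqrt{\frac{-2 + p}{5} + 9} = \sqrt{\left(- \frac{2}{5} + \frac{p}{5}\right) + 9} = \sqrt{\frac{43}{5} + \frac{p}{5}}$)
$\left(J{\left(\left(-1\right) 5 \left(3 - 3\right) \right)} + 1\right)^{2} = \left(\frac{\sqrt{215 + 5 \left(-1\right) 5 \left(3 - 3\right)}}{5} + 1\right)^{2} = \left(\frac{\sqrt{215 + 5 \left(\left(-5\right) 0\right)}}{5} + 1\right)^{2} = \left(\frac{\sqrt{215 + 5 \cdot 0}}{5} + 1\right)^{2} = \left(\frac{\sqrt{215 + 0}}{5} + 1\right)^{2} = \left(\frac{\sqrt{215}}{5} + 1\right)^{2} = \left(1 + \frac{\sqrt{215}}{5}\right)^{2}$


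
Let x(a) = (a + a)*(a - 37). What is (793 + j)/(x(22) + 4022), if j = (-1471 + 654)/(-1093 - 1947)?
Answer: 126923/537920 ≈ 0.23595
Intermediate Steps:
j = 43/160 (j = -817/(-3040) = -817*(-1/3040) = 43/160 ≈ 0.26875)
x(a) = 2*a*(-37 + a) (x(a) = (2*a)*(-37 + a) = 2*a*(-37 + a))
(793 + j)/(x(22) + 4022) = (793 + 43/160)/(2*22*(-37 + 22) + 4022) = 126923/(160*(2*22*(-15) + 4022)) = 126923/(160*(-660 + 4022)) = (126923/160)/3362 = (126923/160)*(1/3362) = 126923/537920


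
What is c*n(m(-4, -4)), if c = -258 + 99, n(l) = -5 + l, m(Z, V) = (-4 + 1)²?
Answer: -636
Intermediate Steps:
m(Z, V) = 9 (m(Z, V) = (-3)² = 9)
c = -159
c*n(m(-4, -4)) = -159*(-5 + 9) = -159*4 = -636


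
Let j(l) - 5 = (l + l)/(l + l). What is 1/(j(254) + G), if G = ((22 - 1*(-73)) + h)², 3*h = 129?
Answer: 1/19050 ≈ 5.2493e-5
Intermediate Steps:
h = 43 (h = (⅓)*129 = 43)
j(l) = 6 (j(l) = 5 + (l + l)/(l + l) = 5 + (2*l)/((2*l)) = 5 + (2*l)*(1/(2*l)) = 5 + 1 = 6)
G = 19044 (G = ((22 - 1*(-73)) + 43)² = ((22 + 73) + 43)² = (95 + 43)² = 138² = 19044)
1/(j(254) + G) = 1/(6 + 19044) = 1/19050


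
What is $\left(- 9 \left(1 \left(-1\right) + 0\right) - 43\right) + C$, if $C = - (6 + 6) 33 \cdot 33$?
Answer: $-13102$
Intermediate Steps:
$C = -13068$ ($C = \left(-1\right) 12 \cdot 33 \cdot 33 = \left(-12\right) 33 \cdot 33 = \left(-396\right) 33 = -13068$)
$\left(- 9 \left(1 \left(-1\right) + 0\right) - 43\right) + C = \left(- 9 \left(1 \left(-1\right) + 0\right) - 43\right) - 13068 = \left(- 9 \left(-1 + 0\right) - 43\right) - 13068 = \left(\left(-9\right) \left(-1\right) - 43\right) - 13068 = \left(9 - 43\right) - 13068 = -34 - 13068 = -13102$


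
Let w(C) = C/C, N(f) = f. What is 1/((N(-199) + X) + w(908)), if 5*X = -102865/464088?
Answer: -464088/91909997 ≈ -0.0050494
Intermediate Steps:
X = -20573/464088 (X = (-102865/464088)/5 = (-102865*1/464088)/5 = (⅕)*(-102865/464088) = -20573/464088 ≈ -0.044330)
w(C) = 1
1/((N(-199) + X) + w(908)) = 1/((-199 - 20573/464088) + 1) = 1/(-92374085/464088 + 1) = 1/(-91909997/464088) = -464088/91909997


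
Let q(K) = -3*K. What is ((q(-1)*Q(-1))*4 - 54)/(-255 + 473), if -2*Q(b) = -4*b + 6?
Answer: -57/109 ≈ -0.52294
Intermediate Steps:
Q(b) = -3 + 2*b (Q(b) = -(-4*b + 6)/2 = -(6 - 4*b)/2 = -3 + 2*b)
((q(-1)*Q(-1))*4 - 54)/(-255 + 473) = (((-3*(-1))*(-3 + 2*(-1)))*4 - 54)/(-255 + 473) = ((3*(-3 - 2))*4 - 54)/218 = ((3*(-5))*4 - 54)*(1/218) = (-15*4 - 54)*(1/218) = (-60 - 54)*(1/218) = -114*1/218 = -57/109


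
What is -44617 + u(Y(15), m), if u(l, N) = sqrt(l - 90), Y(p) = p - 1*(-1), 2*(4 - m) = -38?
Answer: -44617 + I*sqrt(74) ≈ -44617.0 + 8.6023*I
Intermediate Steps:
m = 23 (m = 4 - 1/2*(-38) = 4 + 19 = 23)
Y(p) = 1 + p (Y(p) = p + 1 = 1 + p)
u(l, N) = sqrt(-90 + l)
-44617 + u(Y(15), m) = -44617 + sqrt(-90 + (1 + 15)) = -44617 + sqrt(-90 + 16) = -44617 + sqrt(-74) = -44617 + I*sqrt(74)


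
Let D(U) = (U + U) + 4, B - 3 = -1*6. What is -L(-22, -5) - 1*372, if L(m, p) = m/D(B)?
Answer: -383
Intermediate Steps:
B = -3 (B = 3 - 1*6 = 3 - 6 = -3)
D(U) = 4 + 2*U (D(U) = 2*U + 4 = 4 + 2*U)
L(m, p) = -m/2 (L(m, p) = m/(4 + 2*(-3)) = m/(4 - 6) = m/(-2) = m*(-½) = -m/2)
-L(-22, -5) - 1*372 = -(-1)*(-22)/2 - 1*372 = -1*11 - 372 = -11 - 372 = -383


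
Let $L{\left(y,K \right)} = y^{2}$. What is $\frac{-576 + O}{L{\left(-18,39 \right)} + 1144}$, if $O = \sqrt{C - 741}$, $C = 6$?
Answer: $- \frac{144}{367} + \frac{7 i \sqrt{15}}{1468} \approx -0.39237 + 0.018468 i$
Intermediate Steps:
$O = 7 i \sqrt{15}$ ($O = \sqrt{6 - 741} = \sqrt{-735} = 7 i \sqrt{15} \approx 27.111 i$)
$\frac{-576 + O}{L{\left(-18,39 \right)} + 1144} = \frac{-576 + 7 i \sqrt{15}}{\left(-18\right)^{2} + 1144} = \frac{-576 + 7 i \sqrt{15}}{324 + 1144} = \frac{-576 + 7 i \sqrt{15}}{1468} = - \frac{144}{367} + \frac{7 i \sqrt{15}}{1468}$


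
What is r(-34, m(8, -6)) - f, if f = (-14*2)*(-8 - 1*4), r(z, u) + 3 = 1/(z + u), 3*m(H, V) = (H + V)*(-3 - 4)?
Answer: -39327/116 ≈ -339.03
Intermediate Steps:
m(H, V) = -7*H/3 - 7*V/3 (m(H, V) = ((H + V)*(-3 - 4))/3 = ((H + V)*(-7))/3 = (-7*H - 7*V)/3 = -7*H/3 - 7*V/3)
r(z, u) = -3 + 1/(u + z) (r(z, u) = -3 + 1/(z + u) = -3 + 1/(u + z))
f = 336 (f = -28*(-8 - 4) = -28*(-12) = 336)
r(-34, m(8, -6)) - f = (1 - 3*(-7/3*8 - 7/3*(-6)) - 3*(-34))/((-7/3*8 - 7/3*(-6)) - 34) - 1*336 = (1 - 3*(-56/3 + 14) + 102)/((-56/3 + 14) - 34) - 336 = (1 - 3*(-14/3) + 102)/(-14/3 - 34) - 336 = (1 + 14 + 102)/(-116/3) - 336 = -3/116*117 - 336 = -351/116 - 336 = -39327/116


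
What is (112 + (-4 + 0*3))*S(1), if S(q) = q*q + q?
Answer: 216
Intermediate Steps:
S(q) = q + q² (S(q) = q² + q = q + q²)
(112 + (-4 + 0*3))*S(1) = (112 + (-4 + 0*3))*(1*(1 + 1)) = (112 + (-4 + 0))*(1*2) = (112 - 4)*2 = 108*2 = 216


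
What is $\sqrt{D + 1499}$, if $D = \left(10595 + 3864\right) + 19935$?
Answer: $\sqrt{35893} \approx 189.45$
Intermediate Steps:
$D = 34394$ ($D = 14459 + 19935 = 34394$)
$\sqrt{D + 1499} = \sqrt{34394 + 1499} = \sqrt{35893}$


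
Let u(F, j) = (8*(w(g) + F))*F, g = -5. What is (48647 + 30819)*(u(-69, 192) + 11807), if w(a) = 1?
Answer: 3921090838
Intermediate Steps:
u(F, j) = F*(8 + 8*F) (u(F, j) = (8*(1 + F))*F = (8 + 8*F)*F = F*(8 + 8*F))
(48647 + 30819)*(u(-69, 192) + 11807) = (48647 + 30819)*(8*(-69)*(1 - 69) + 11807) = 79466*(8*(-69)*(-68) + 11807) = 79466*(37536 + 11807) = 79466*49343 = 3921090838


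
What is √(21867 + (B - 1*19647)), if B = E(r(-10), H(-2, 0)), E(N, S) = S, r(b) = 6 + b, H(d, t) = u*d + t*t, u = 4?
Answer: 2*√553 ≈ 47.032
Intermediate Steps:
H(d, t) = t² + 4*d (H(d, t) = 4*d + t*t = 4*d + t² = t² + 4*d)
B = -8 (B = 0² + 4*(-2) = 0 - 8 = -8)
√(21867 + (B - 1*19647)) = √(21867 + (-8 - 1*19647)) = √(21867 + (-8 - 19647)) = √(21867 - 19655) = √2212 = 2*√553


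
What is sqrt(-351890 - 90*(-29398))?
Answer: sqrt(2293930) ≈ 1514.6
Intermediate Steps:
sqrt(-351890 - 90*(-29398)) = sqrt(-351890 + 2645820) = sqrt(2293930)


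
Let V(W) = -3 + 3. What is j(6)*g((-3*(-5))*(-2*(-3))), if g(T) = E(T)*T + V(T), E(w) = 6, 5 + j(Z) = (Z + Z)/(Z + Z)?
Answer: -2160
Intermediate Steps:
V(W) = 0
j(Z) = -4 (j(Z) = -5 + (Z + Z)/(Z + Z) = -5 + (2*Z)/((2*Z)) = -5 + (2*Z)*(1/(2*Z)) = -5 + 1 = -4)
g(T) = 6*T (g(T) = 6*T + 0 = 6*T)
j(6)*g((-3*(-5))*(-2*(-3))) = -24*(-3*(-5))*(-2*(-3)) = -24*15*6 = -24*90 = -4*540 = -2160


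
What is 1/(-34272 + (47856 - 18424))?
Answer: -1/4840 ≈ -0.00020661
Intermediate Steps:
1/(-34272 + (47856 - 18424)) = 1/(-34272 + 29432) = 1/(-4840) = -1/4840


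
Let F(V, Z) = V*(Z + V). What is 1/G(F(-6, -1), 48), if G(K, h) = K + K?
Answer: 1/84 ≈ 0.011905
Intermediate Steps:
F(V, Z) = V*(V + Z)
G(K, h) = 2*K
1/G(F(-6, -1), 48) = 1/(2*(-6*(-6 - 1))) = 1/(2*(-6*(-7))) = 1/(2*42) = 1/84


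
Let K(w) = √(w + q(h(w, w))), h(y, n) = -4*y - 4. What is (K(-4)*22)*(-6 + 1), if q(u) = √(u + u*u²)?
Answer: -110*√(-4 + 2*√435) ≈ -675.52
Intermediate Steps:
h(y, n) = -4 - 4*y
q(u) = √(u + u³)
K(w) = √(w + √(-4 + (-4 - 4*w)³ - 4*w)) (K(w) = √(w + √((-4 - 4*w) + (-4 - 4*w)³)) = √(w + √(-4 + (-4 - 4*w)³ - 4*w)))
(K(-4)*22)*(-6 + 1) = (√(-4 + 2*√(-1 - 1*(-4) + 16*(-1 - 1*(-4))³))*22)*(-6 + 1) = (√(-4 + 2*√(-1 + 4 + 16*(-1 + 4)³))*22)*(-5) = (√(-4 + 2*√(-1 + 4 + 16*3³))*22)*(-5) = (√(-4 + 2*√(-1 + 4 + 16*27))*22)*(-5) = (√(-4 + 2*√(-1 + 4 + 432))*22)*(-5) = (√(-4 + 2*√435)*22)*(-5) = (22*√(-4 + 2*√435))*(-5) = -110*√(-4 + 2*√435)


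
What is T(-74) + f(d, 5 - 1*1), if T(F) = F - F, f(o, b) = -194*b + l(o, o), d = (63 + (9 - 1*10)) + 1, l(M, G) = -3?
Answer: -779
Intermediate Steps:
d = 63 (d = (63 + (9 - 10)) + 1 = (63 - 1) + 1 = 62 + 1 = 63)
f(o, b) = -3 - 194*b (f(o, b) = -194*b - 3 = -3 - 194*b)
T(F) = 0
T(-74) + f(d, 5 - 1*1) = 0 + (-3 - 194*(5 - 1*1)) = 0 + (-3 - 194*(5 - 1)) = 0 + (-3 - 194*4) = 0 + (-3 - 776) = 0 - 779 = -779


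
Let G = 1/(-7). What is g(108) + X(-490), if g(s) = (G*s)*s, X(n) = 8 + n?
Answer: -15038/7 ≈ -2148.3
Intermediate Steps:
G = -⅐ ≈ -0.14286
g(s) = -s²/7 (g(s) = (-s/7)*s = -s²/7)
g(108) + X(-490) = -⅐*108² + (8 - 490) = -⅐*11664 - 482 = -11664/7 - 482 = -15038/7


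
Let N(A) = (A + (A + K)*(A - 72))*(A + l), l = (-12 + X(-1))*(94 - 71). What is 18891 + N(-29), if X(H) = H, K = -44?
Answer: -2389941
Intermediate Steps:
l = -299 (l = (-12 - 1)*(94 - 71) = -13*23 = -299)
N(A) = (-299 + A)*(A + (-72 + A)*(-44 + A)) (N(A) = (A + (A - 44)*(A - 72))*(A - 299) = (A + (-44 + A)*(-72 + A))*(-299 + A) = (A + (-72 + A)*(-44 + A))*(-299 + A) = (-299 + A)*(A + (-72 + A)*(-44 + A)))
18891 + N(-29) = 18891 + (-947232 + (-29)³ - 414*(-29)² + 37553*(-29)) = 18891 + (-947232 - 24389 - 414*841 - 1089037) = 18891 + (-947232 - 24389 - 348174 - 1089037) = 18891 - 2408832 = -2389941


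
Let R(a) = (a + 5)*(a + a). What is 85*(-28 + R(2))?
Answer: 0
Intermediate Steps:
R(a) = 2*a*(5 + a) (R(a) = (5 + a)*(2*a) = 2*a*(5 + a))
85*(-28 + R(2)) = 85*(-28 + 2*2*(5 + 2)) = 85*(-28 + 2*2*7) = 85*(-28 + 28) = 85*0 = 0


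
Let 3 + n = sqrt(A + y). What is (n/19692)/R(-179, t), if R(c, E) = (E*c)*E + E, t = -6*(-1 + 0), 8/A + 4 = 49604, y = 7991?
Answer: 1/42259032 - sqrt(3071740462)/78601799520 ≈ -6.8145e-7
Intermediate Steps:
A = 1/6200 (A = 8/(-4 + 49604) = 8/49600 = 8*(1/49600) = 1/6200 ≈ 0.00016129)
n = -3 + sqrt(3071740462)/620 (n = -3 + sqrt(1/6200 + 7991) = -3 + sqrt(49544201/6200) = -3 + sqrt(3071740462)/620 ≈ 86.392)
t = 6 (t = -6*(-1) = 6)
R(c, E) = E + c*E**2 (R(c, E) = c*E**2 + E = E + c*E**2)
(n/19692)/R(-179, t) = ((-3 + sqrt(3071740462)/620)/19692)/((6*(1 + 6*(-179)))) = ((-3 + sqrt(3071740462)/620)*(1/19692))/((6*(1 - 1074))) = (-1/6564 + sqrt(3071740462)/12209040)/((6*(-1073))) = (-1/6564 + sqrt(3071740462)/12209040)/(-6438) = (-1/6564 + sqrt(3071740462)/12209040)*(-1/6438) = 1/42259032 - sqrt(3071740462)/78601799520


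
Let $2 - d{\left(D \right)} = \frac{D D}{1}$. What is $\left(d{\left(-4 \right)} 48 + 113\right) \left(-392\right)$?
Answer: $219128$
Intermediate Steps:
$d{\left(D \right)} = 2 - D^{2}$ ($d{\left(D \right)} = 2 - \frac{D D}{1} = 2 - D^{2} \cdot 1 = 2 - D^{2}$)
$\left(d{\left(-4 \right)} 48 + 113\right) \left(-392\right) = \left(\left(2 - \left(-4\right)^{2}\right) 48 + 113\right) \left(-392\right) = \left(\left(2 - 16\right) 48 + 113\right) \left(-392\right) = \left(\left(-14\right) 48 + 113\right) \left(-392\right) = \left(-672 + 113\right) \left(-392\right) = \left(-559\right) \left(-392\right) = 219128$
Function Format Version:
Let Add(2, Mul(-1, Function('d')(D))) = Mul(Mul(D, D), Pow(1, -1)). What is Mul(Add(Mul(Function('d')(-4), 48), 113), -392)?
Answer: 219128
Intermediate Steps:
Function('d')(D) = Add(2, Mul(-1, Pow(D, 2))) (Function('d')(D) = Add(2, Mul(-1, Mul(Mul(D, D), Pow(1, -1)))) = Add(2, Mul(-1, Mul(Pow(D, 2), 1))) = Add(2, Mul(-1, Pow(D, 2))))
Mul(Add(Mul(Function('d')(-4), 48), 113), -392) = Mul(Add(Mul(Add(2, Mul(-1, Pow(-4, 2))), 48), 113), -392) = Mul(Add(Mul(Add(2, Mul(-1, 16)), 48), 113), -392) = Mul(Add(Mul(Add(2, -16), 48), 113), -392) = Mul(Add(Mul(-14, 48), 113), -392) = Mul(Add(-672, 113), -392) = Mul(-559, -392) = 219128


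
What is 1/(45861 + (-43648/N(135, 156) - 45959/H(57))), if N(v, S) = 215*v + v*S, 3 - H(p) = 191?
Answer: 9415980/434119909471 ≈ 2.1690e-5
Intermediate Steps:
H(p) = -188 (H(p) = 3 - 1*191 = 3 - 191 = -188)
N(v, S) = 215*v + S*v
1/(45861 + (-43648/N(135, 156) - 45959/H(57))) = 1/(45861 + (-43648*1/(135*(215 + 156)) - 45959/(-188))) = 1/(45861 + (-43648/(135*371) - 45959*(-1/188))) = 1/(45861 + (-43648/50085 + 45959/188)) = 1/(45861 + 2293650691/9415980) = 1/(434119909471/9415980) = 9415980/434119909471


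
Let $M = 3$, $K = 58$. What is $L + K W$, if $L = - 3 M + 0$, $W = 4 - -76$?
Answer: $4631$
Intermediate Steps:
$W = 80$ ($W = 4 + 76 = 80$)
$L = -9$ ($L = \left(-3\right) 3 + 0 = -9 + 0 = -9$)
$L + K W = -9 + 58 \cdot 80 = -9 + 4640 = 4631$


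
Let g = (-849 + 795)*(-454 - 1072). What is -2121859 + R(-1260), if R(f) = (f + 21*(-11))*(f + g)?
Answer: -123107563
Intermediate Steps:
g = 82404 (g = -54*(-1526) = 82404)
R(f) = (-231 + f)*(82404 + f) (R(f) = (f + 21*(-11))*(f + 82404) = (f - 231)*(82404 + f) = (-231 + f)*(82404 + f))
-2121859 + R(-1260) = -2121859 + (-19035324 + (-1260)² + 82173*(-1260)) = -2121859 + (-19035324 + 1587600 - 103537980) = -2121859 - 120985704 = -123107563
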